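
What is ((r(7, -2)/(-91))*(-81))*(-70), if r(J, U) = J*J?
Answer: -39690/13 ≈ -3053.1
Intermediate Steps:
r(J, U) = J²
((r(7, -2)/(-91))*(-81))*(-70) = ((7²/(-91))*(-81))*(-70) = ((49*(-1/91))*(-81))*(-70) = -7/13*(-81)*(-70) = (567/13)*(-70) = -39690/13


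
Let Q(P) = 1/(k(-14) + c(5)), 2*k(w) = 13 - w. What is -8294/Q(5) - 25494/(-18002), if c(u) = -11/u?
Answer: -4217903876/45005 ≈ -93721.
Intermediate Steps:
k(w) = 13/2 - w/2 (k(w) = (13 - w)/2 = 13/2 - w/2)
Q(P) = 10/113 (Q(P) = 1/((13/2 - ½*(-14)) - 11/5) = 1/((13/2 + 7) - 11*⅕) = 1/(27/2 - 11/5) = 1/(113/10) = 10/113)
-8294/Q(5) - 25494/(-18002) = -8294/10/113 - 25494/(-18002) = -8294*113/10 - 25494*(-1/18002) = -468611/5 + 12747/9001 = -4217903876/45005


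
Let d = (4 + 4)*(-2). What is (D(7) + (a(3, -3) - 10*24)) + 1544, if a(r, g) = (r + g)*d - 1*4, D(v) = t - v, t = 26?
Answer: 1319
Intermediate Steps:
d = -16 (d = 8*(-2) = -16)
D(v) = 26 - v
a(r, g) = -4 - 16*g - 16*r (a(r, g) = (r + g)*(-16) - 1*4 = (g + r)*(-16) - 4 = (-16*g - 16*r) - 4 = -4 - 16*g - 16*r)
(D(7) + (a(3, -3) - 10*24)) + 1544 = ((26 - 1*7) + ((-4 - 16*(-3) - 16*3) - 10*24)) + 1544 = ((26 - 7) + ((-4 + 48 - 48) - 240)) + 1544 = (19 + (-4 - 240)) + 1544 = (19 - 244) + 1544 = -225 + 1544 = 1319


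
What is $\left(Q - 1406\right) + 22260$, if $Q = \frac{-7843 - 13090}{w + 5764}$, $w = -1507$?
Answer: $\frac{8068595}{387} \approx 20849.0$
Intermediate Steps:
$Q = - \frac{1903}{387}$ ($Q = \frac{-7843 - 13090}{-1507 + 5764} = - \frac{20933}{4257} = \left(-20933\right) \frac{1}{4257} = - \frac{1903}{387} \approx -4.9173$)
$\left(Q - 1406\right) + 22260 = \left(- \frac{1903}{387} - 1406\right) + 22260 = - \frac{546025}{387} + 22260 = \frac{8068595}{387}$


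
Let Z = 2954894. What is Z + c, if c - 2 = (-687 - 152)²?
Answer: 3658817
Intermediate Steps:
c = 703923 (c = 2 + (-687 - 152)² = 2 + (-839)² = 2 + 703921 = 703923)
Z + c = 2954894 + 703923 = 3658817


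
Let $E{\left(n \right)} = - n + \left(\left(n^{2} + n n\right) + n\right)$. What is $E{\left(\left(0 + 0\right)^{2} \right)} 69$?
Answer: $0$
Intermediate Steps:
$E{\left(n \right)} = 2 n^{2}$ ($E{\left(n \right)} = - n + \left(\left(n^{2} + n^{2}\right) + n\right) = - n + \left(2 n^{2} + n\right) = - n + \left(n + 2 n^{2}\right) = 2 n^{2}$)
$E{\left(\left(0 + 0\right)^{2} \right)} 69 = 2 \left(\left(0 + 0\right)^{2}\right)^{2} \cdot 69 = 2 \left(0^{2}\right)^{2} \cdot 69 = 2 \cdot 0^{2} \cdot 69 = 2 \cdot 0 \cdot 69 = 0 \cdot 69 = 0$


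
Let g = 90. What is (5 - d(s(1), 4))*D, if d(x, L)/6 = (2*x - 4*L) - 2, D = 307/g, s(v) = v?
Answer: 31007/90 ≈ 344.52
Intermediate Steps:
D = 307/90 ≈ 3.4111
d(x, L) = -12 - 24*L + 12*x (d(x, L) = 6*((2*x - 4*L) - 2) = 6*((-4*L + 2*x) - 2) = 6*(-2 - 4*L + 2*x) = -12 - 24*L + 12*x)
(5 - d(s(1), 4))*D = (5 - (-12 - 24*4 + 12*1))*(307/90) = (5 - (-12 - 96 + 12))*(307/90) = (5 - 1*(-96))*(307/90) = (5 + 96)*(307/90) = 101*(307/90) = 31007/90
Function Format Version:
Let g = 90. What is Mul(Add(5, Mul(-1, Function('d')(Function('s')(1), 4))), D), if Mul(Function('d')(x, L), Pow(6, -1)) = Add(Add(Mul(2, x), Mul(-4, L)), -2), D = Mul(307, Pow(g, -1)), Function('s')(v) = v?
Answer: Rational(31007, 90) ≈ 344.52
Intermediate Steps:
D = Rational(307, 90) (D = Mul(307, Pow(90, -1)) = Mul(307, Rational(1, 90)) = Rational(307, 90) ≈ 3.4111)
Function('d')(x, L) = Add(-12, Mul(-24, L), Mul(12, x)) (Function('d')(x, L) = Mul(6, Add(Add(Mul(2, x), Mul(-4, L)), -2)) = Mul(6, Add(Add(Mul(-4, L), Mul(2, x)), -2)) = Mul(6, Add(-2, Mul(-4, L), Mul(2, x))) = Add(-12, Mul(-24, L), Mul(12, x)))
Mul(Add(5, Mul(-1, Function('d')(Function('s')(1), 4))), D) = Mul(Add(5, Mul(-1, Add(-12, Mul(-24, 4), Mul(12, 1)))), Rational(307, 90)) = Mul(Add(5, Mul(-1, Add(-12, -96, 12))), Rational(307, 90)) = Mul(Add(5, Mul(-1, -96)), Rational(307, 90)) = Mul(Add(5, 96), Rational(307, 90)) = Mul(101, Rational(307, 90)) = Rational(31007, 90)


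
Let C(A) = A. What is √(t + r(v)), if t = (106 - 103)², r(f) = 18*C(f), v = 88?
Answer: 3*√177 ≈ 39.912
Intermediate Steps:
r(f) = 18*f
t = 9 (t = 3² = 9)
√(t + r(v)) = √(9 + 18*88) = √(9 + 1584) = √1593 = 3*√177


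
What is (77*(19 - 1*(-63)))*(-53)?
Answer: -334642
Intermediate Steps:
(77*(19 - 1*(-63)))*(-53) = (77*(19 + 63))*(-53) = (77*82)*(-53) = 6314*(-53) = -334642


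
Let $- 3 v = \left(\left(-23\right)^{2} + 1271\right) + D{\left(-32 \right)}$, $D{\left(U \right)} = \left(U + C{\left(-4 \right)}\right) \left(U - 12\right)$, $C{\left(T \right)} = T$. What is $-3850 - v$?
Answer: $-2722$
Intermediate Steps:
$D{\left(U \right)} = \left(-12 + U\right) \left(-4 + U\right)$ ($D{\left(U \right)} = \left(U - 4\right) \left(U - 12\right) = \left(-4 + U\right) \left(-12 + U\right) = \left(-12 + U\right) \left(-4 + U\right)$)
$v = -1128$ ($v = - \frac{\left(\left(-23\right)^{2} + 1271\right) + \left(48 + \left(-32\right)^{2} - -512\right)}{3} = - \frac{\left(529 + 1271\right) + \left(48 + 1024 + 512\right)}{3} = - \frac{1800 + 1584}{3} = \left(- \frac{1}{3}\right) 3384 = -1128$)
$-3850 - v = -3850 - -1128 = -3850 + 1128 = -2722$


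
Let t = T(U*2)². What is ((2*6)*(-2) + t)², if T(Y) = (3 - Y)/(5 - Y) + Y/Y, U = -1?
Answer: 1065024/2401 ≈ 443.58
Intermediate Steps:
T(Y) = 1 + (3 - Y)/(5 - Y) (T(Y) = (3 - Y)/(5 - Y) + 1 = 1 + (3 - Y)/(5 - Y))
t = 144/49 (t = (2*(-4 - 1*2)/(-5 - 1*2))² = (2*(-4 - 2)/(-5 - 2))² = (2*(-6)/(-7))² = (2*(-⅐)*(-6))² = (12/7)² = 144/49 ≈ 2.9388)
((2*6)*(-2) + t)² = ((2*6)*(-2) + 144/49)² = (12*(-2) + 144/49)² = (-24 + 144/49)² = (-1032/49)² = 1065024/2401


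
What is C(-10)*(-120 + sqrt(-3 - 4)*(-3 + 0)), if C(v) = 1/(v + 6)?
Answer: 30 + 3*I*sqrt(7)/4 ≈ 30.0 + 1.9843*I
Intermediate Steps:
C(v) = 1/(6 + v)
C(-10)*(-120 + sqrt(-3 - 4)*(-3 + 0)) = (-120 + sqrt(-3 - 4)*(-3 + 0))/(6 - 10) = (-120 + sqrt(-7)*(-3))/(-4) = -(-120 + (I*sqrt(7))*(-3))/4 = -(-120 - 3*I*sqrt(7))/4 = 30 + 3*I*sqrt(7)/4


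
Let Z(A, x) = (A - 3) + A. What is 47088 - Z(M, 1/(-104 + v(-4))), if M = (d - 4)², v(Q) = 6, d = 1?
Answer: 47073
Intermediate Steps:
M = 9 (M = (1 - 4)² = (-3)² = 9)
Z(A, x) = -3 + 2*A (Z(A, x) = (-3 + A) + A = -3 + 2*A)
47088 - Z(M, 1/(-104 + v(-4))) = 47088 - (-3 + 2*9) = 47088 - (-3 + 18) = 47088 - 1*15 = 47088 - 15 = 47073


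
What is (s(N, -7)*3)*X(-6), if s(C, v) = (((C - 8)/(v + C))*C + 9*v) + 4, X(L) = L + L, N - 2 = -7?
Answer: 2319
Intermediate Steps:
N = -5 (N = 2 - 7 = -5)
X(L) = 2*L
s(C, v) = 4 + 9*v + C*(-8 + C)/(C + v) (s(C, v) = (((-8 + C)/(C + v))*C + 9*v) + 4 = (C*(-8 + C)/(C + v) + 9*v) + 4 = (9*v + C*(-8 + C)/(C + v)) + 4 = 4 + 9*v + C*(-8 + C)/(C + v))
(s(N, -7)*3)*X(-6) = ((((-5)² - 4*(-5) + 4*(-7) + 9*(-7)² + 9*(-5)*(-7))/(-5 - 7))*3)*(2*(-6)) = (((25 + 20 - 28 + 9*49 + 315)/(-12))*3)*(-12) = (-(25 + 20 - 28 + 441 + 315)/12*3)*(-12) = (-1/12*773*3)*(-12) = -773/12*3*(-12) = -773/4*(-12) = 2319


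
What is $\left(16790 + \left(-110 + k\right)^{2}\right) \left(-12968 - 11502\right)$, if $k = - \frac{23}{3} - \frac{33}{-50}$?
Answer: $- \frac{1678183434647}{2250} \approx -7.4586 \cdot 10^{8}$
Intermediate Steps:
$k = - \frac{1051}{150}$ ($k = \left(-23\right) \frac{1}{3} - - \frac{33}{50} = - \frac{23}{3} + \frac{33}{50} = - \frac{1051}{150} \approx -7.0067$)
$\left(16790 + \left(-110 + k\right)^{2}\right) \left(-12968 - 11502\right) = \left(16790 + \left(-110 - \frac{1051}{150}\right)^{2}\right) \left(-12968 - 11502\right) = \left(16790 + \left(- \frac{17551}{150}\right)^{2}\right) \left(-24470\right) = \left(16790 + \frac{308037601}{22500}\right) \left(-24470\right) = \frac{685812601}{22500} \left(-24470\right) = - \frac{1678183434647}{2250}$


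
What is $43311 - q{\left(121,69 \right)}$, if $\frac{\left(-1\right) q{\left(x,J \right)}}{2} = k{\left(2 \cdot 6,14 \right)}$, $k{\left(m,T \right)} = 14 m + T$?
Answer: $43675$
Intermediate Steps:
$k{\left(m,T \right)} = T + 14 m$
$q{\left(x,J \right)} = -364$ ($q{\left(x,J \right)} = - 2 \left(14 + 14 \cdot 2 \cdot 6\right) = - 2 \left(14 + 14 \cdot 12\right) = - 2 \left(14 + 168\right) = \left(-2\right) 182 = -364$)
$43311 - q{\left(121,69 \right)} = 43311 - -364 = 43311 + 364 = 43675$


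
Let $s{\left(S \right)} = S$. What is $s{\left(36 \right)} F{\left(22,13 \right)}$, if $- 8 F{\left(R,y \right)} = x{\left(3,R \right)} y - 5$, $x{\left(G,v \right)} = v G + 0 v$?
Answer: $- \frac{7677}{2} \approx -3838.5$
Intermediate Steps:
$x{\left(G,v \right)} = G v$ ($x{\left(G,v \right)} = G v + 0 = G v$)
$F{\left(R,y \right)} = \frac{5}{8} - \frac{3 R y}{8}$ ($F{\left(R,y \right)} = - \frac{3 R y - 5}{8} = - \frac{-5 + 3 R y}{8} = \frac{5}{8} - \frac{3 R y}{8}$)
$s{\left(36 \right)} F{\left(22,13 \right)} = 36 \left(\frac{5}{8} - \frac{33}{4} \cdot 13\right) = 36 \left(\frac{5}{8} - \frac{429}{4}\right) = 36 \left(- \frac{853}{8}\right) = - \frac{7677}{2}$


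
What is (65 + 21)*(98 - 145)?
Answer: -4042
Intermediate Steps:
(65 + 21)*(98 - 145) = 86*(-47) = -4042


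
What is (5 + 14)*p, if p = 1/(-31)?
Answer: -19/31 ≈ -0.61290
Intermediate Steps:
p = -1/31 ≈ -0.032258
(5 + 14)*p = (5 + 14)*(-1/31) = 19*(-1/31) = -19/31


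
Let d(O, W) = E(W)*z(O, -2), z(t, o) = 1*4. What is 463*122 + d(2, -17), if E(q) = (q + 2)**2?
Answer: 57386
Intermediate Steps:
E(q) = (2 + q)**2
z(t, o) = 4
d(O, W) = 4*(2 + W)**2 (d(O, W) = (2 + W)**2*4 = 4*(2 + W)**2)
463*122 + d(2, -17) = 463*122 + 4*(2 - 17)**2 = 56486 + 4*(-15)**2 = 56486 + 4*225 = 56486 + 900 = 57386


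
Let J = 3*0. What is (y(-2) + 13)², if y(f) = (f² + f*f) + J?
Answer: 441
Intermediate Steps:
J = 0
y(f) = 2*f² (y(f) = (f² + f*f) + 0 = (f² + f²) + 0 = 2*f² + 0 = 2*f²)
(y(-2) + 13)² = (2*(-2)² + 13)² = (2*4 + 13)² = (8 + 13)² = 21² = 441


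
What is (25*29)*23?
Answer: 16675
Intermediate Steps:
(25*29)*23 = 725*23 = 16675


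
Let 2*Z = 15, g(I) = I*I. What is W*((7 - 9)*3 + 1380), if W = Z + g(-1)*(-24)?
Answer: -22671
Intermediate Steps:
g(I) = I**2
Z = 15/2 (Z = (1/2)*15 = 15/2 ≈ 7.5000)
W = -33/2 (W = 15/2 + (-1)**2*(-24) = 15/2 + 1*(-24) = 15/2 - 24 = -33/2 ≈ -16.500)
W*((7 - 9)*3 + 1380) = -33*((7 - 9)*3 + 1380)/2 = -33*(-2*3 + 1380)/2 = -33*(-6 + 1380)/2 = -33/2*1374 = -22671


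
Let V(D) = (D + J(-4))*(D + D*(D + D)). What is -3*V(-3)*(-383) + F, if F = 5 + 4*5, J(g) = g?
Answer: -120620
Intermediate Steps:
V(D) = (-4 + D)*(D + 2*D²) (V(D) = (D - 4)*(D + D*(D + D)) = (-4 + D)*(D + D*(2*D)) = (-4 + D)*(D + 2*D²))
F = 25 (F = 5 + 20 = 25)
-3*V(-3)*(-383) + F = -(-9)*(-4 - 7*(-3) + 2*(-3)²)*(-383) + 25 = -(-9)*(-4 + 21 + 2*9)*(-383) + 25 = -(-9)*(-4 + 21 + 18)*(-383) + 25 = -(-9)*35*(-383) + 25 = -3*(-105)*(-383) + 25 = 315*(-383) + 25 = -120645 + 25 = -120620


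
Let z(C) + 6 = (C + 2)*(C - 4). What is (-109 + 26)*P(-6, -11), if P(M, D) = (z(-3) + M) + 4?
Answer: 83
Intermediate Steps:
z(C) = -6 + (-4 + C)*(2 + C) (z(C) = -6 + (C + 2)*(C - 4) = -6 + (2 + C)*(-4 + C) = -6 + (-4 + C)*(2 + C))
P(M, D) = 5 + M (P(M, D) = ((-14 + (-3)**2 - 2*(-3)) + M) + 4 = ((-14 + 9 + 6) + M) + 4 = (1 + M) + 4 = 5 + M)
(-109 + 26)*P(-6, -11) = (-109 + 26)*(5 - 6) = -83*(-1) = 83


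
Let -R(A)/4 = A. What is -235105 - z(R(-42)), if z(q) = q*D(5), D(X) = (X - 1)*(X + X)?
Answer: -241825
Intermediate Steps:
R(A) = -4*A
D(X) = 2*X*(-1 + X) (D(X) = (-1 + X)*(2*X) = 2*X*(-1 + X))
z(q) = 40*q (z(q) = q*(2*5*(-1 + 5)) = q*(2*5*4) = q*40 = 40*q)
-235105 - z(R(-42)) = -235105 - 40*(-4*(-42)) = -235105 - 40*168 = -235105 - 1*6720 = -235105 - 6720 = -241825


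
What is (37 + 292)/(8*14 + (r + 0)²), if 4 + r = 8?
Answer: 329/128 ≈ 2.5703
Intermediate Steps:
r = 4 (r = -4 + 8 = 4)
(37 + 292)/(8*14 + (r + 0)²) = (37 + 292)/(8*14 + (4 + 0)²) = 329/(112 + 4²) = 329/(112 + 16) = 329/128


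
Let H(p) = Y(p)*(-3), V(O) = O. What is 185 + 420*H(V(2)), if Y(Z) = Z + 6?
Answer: -9895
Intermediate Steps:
Y(Z) = 6 + Z
H(p) = -18 - 3*p (H(p) = (6 + p)*(-3) = -18 - 3*p)
185 + 420*H(V(2)) = 185 + 420*(-18 - 3*2) = 185 + 420*(-18 - 6) = 185 + 420*(-24) = 185 - 10080 = -9895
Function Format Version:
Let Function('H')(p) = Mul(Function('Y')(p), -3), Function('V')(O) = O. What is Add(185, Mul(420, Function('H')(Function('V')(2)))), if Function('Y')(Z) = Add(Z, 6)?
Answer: -9895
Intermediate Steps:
Function('Y')(Z) = Add(6, Z)
Function('H')(p) = Add(-18, Mul(-3, p)) (Function('H')(p) = Mul(Add(6, p), -3) = Add(-18, Mul(-3, p)))
Add(185, Mul(420, Function('H')(Function('V')(2)))) = Add(185, Mul(420, Add(-18, Mul(-3, 2)))) = Add(185, Mul(420, Add(-18, -6))) = Add(185, Mul(420, -24)) = Add(185, -10080) = -9895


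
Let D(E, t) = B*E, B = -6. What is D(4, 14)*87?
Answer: -2088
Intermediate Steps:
D(E, t) = -6*E
D(4, 14)*87 = -6*4*87 = -24*87 = -2088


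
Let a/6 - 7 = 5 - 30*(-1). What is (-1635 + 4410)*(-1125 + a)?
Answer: -2422575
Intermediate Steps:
a = 252 (a = 42 + 6*(5 - 30*(-1)) = 42 + 6*(5 + 30) = 42 + 6*35 = 42 + 210 = 252)
(-1635 + 4410)*(-1125 + a) = (-1635 + 4410)*(-1125 + 252) = 2775*(-873) = -2422575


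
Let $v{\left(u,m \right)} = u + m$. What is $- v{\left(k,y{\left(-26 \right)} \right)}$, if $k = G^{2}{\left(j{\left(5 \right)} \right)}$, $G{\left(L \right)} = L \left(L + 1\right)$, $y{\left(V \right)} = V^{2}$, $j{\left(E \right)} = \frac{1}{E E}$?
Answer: $- \frac{264063176}{390625} \approx -676.0$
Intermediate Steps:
$j{\left(E \right)} = \frac{1}{E^{2}}$
$G{\left(L \right)} = L \left(1 + L\right)$
$k = \frac{676}{390625}$ ($k = \left(\frac{1 + \frac{1}{25}}{25}\right)^{2} = \left(\frac{1}{25} \cdot \frac{26}{25}\right)^{2} = \left(\frac{26}{625}\right)^{2} = \frac{676}{390625} \approx 0.0017306$)
$v{\left(u,m \right)} = m + u$
$- v{\left(k,y{\left(-26 \right)} \right)} = - (\left(-26\right)^{2} + \frac{676}{390625}) = - (676 + \frac{676}{390625}) = \left(-1\right) \frac{264063176}{390625} = - \frac{264063176}{390625}$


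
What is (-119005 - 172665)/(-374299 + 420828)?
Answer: -291670/46529 ≈ -6.2686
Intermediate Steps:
(-119005 - 172665)/(-374299 + 420828) = -291670/46529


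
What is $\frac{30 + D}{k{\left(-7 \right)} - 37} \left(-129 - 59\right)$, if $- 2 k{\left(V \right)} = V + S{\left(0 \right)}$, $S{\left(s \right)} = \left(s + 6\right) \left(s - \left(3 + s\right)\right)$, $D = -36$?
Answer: $- \frac{2256}{49} \approx -46.041$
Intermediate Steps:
$S{\left(s \right)} = -18 - 3 s$ ($S{\left(s \right)} = \left(6 + s\right) \left(-3\right) = -18 - 3 s$)
$k{\left(V \right)} = 9 - \frac{V}{2}$ ($k{\left(V \right)} = - \frac{V - 18}{2} = - \frac{-18 + V}{2} = 9 - \frac{V}{2}$)
$\frac{30 + D}{k{\left(-7 \right)} - 37} \left(-129 - 59\right) = \frac{30 - 36}{\left(9 - - \frac{7}{2}\right) - 37} \left(-129 - 59\right) = - \frac{6}{\left(9 + \frac{7}{2}\right) - 37} \left(-188\right) = - \frac{6}{\frac{25}{2} - 37} \left(-188\right) = - \frac{6}{- \frac{49}{2}} \left(-188\right) = \left(-6\right) \left(- \frac{2}{49}\right) \left(-188\right) = \frac{12}{49} \left(-188\right) = - \frac{2256}{49}$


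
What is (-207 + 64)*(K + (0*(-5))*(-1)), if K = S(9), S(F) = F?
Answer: -1287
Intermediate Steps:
K = 9
(-207 + 64)*(K + (0*(-5))*(-1)) = (-207 + 64)*(9 + (0*(-5))*(-1)) = -143*(9 + 0*(-1)) = -143*(9 + 0) = -143*9 = -1287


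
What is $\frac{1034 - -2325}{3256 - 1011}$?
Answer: $\frac{3359}{2245} \approx 1.4962$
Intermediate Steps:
$\frac{1034 - -2325}{3256 - 1011} = \frac{1034 + 2325}{2245} = 3359 \cdot \frac{1}{2245} = \frac{3359}{2245}$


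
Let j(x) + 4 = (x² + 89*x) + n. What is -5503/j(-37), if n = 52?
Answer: 5503/1876 ≈ 2.9334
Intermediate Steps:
j(x) = 48 + x² + 89*x (j(x) = -4 + ((x² + 89*x) + 52) = -4 + (52 + x² + 89*x) = 48 + x² + 89*x)
-5503/j(-37) = -5503/(48 + (-37)² + 89*(-37)) = -5503/(48 + 1369 - 3293) = -5503/(-1876) = -5503*(-1/1876) = 5503/1876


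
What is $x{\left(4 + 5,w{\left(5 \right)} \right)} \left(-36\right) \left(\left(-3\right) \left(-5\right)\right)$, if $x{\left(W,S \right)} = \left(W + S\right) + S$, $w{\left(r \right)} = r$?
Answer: $-10260$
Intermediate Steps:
$x{\left(W,S \right)} = W + 2 S$ ($x{\left(W,S \right)} = \left(S + W\right) + S = W + 2 S$)
$x{\left(4 + 5,w{\left(5 \right)} \right)} \left(-36\right) \left(\left(-3\right) \left(-5\right)\right) = \left(\left(4 + 5\right) + 2 \cdot 5\right) \left(-36\right) \left(\left(-3\right) \left(-5\right)\right) = \left(9 + 10\right) \left(-36\right) 15 = 19 \left(-36\right) 15 = \left(-684\right) 15 = -10260$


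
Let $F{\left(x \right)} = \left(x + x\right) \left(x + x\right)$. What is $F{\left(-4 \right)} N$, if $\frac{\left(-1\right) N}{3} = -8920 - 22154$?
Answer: $5966208$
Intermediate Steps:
$N = 93222$ ($N = - 3 \left(-8920 - 22154\right) = \left(-3\right) \left(-31074\right) = 93222$)
$F{\left(x \right)} = 4 x^{2}$ ($F{\left(x \right)} = 2 x 2 x = 4 x^{2}$)
$F{\left(-4 \right)} N = 4 \left(-4\right)^{2} \cdot 93222 = 4 \cdot 16 \cdot 93222 = 64 \cdot 93222 = 5966208$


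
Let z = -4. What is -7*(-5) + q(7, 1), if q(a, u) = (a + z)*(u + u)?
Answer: 41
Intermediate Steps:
q(a, u) = 2*u*(-4 + a) (q(a, u) = (a - 4)*(u + u) = (-4 + a)*(2*u) = 2*u*(-4 + a))
-7*(-5) + q(7, 1) = -7*(-5) + 2*1*(-4 + 7) = 35 + 2*1*3 = 35 + 6 = 41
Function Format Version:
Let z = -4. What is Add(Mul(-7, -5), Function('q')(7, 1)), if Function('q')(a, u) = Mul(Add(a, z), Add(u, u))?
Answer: 41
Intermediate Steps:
Function('q')(a, u) = Mul(2, u, Add(-4, a)) (Function('q')(a, u) = Mul(Add(a, -4), Add(u, u)) = Mul(Add(-4, a), Mul(2, u)) = Mul(2, u, Add(-4, a)))
Add(Mul(-7, -5), Function('q')(7, 1)) = Add(Mul(-7, -5), Mul(2, 1, Add(-4, 7))) = Add(35, Mul(2, 1, 3)) = Add(35, 6) = 41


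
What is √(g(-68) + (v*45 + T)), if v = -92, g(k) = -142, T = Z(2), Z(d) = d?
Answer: 2*I*√1070 ≈ 65.422*I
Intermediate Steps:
T = 2
√(g(-68) + (v*45 + T)) = √(-142 + (-92*45 + 2)) = √(-142 + (-4140 + 2)) = √(-142 - 4138) = √(-4280) = 2*I*√1070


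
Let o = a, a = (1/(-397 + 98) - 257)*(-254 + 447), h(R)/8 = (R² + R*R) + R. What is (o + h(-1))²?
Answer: 219884412250000/89401 ≈ 2.4595e+9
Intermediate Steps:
h(R) = 8*R + 16*R² (h(R) = 8*((R² + R*R) + R) = 8*((R² + R²) + R) = 8*(2*R² + R) = 8*(R + 2*R²) = 8*R + 16*R²)
a = -14830892/299 (a = (1/(-299) - 257)*193 = (-1/299 - 257)*193 = -76844/299*193 = -14830892/299 ≈ -49602.)
o = -14830892/299 ≈ -49602.
(o + h(-1))² = (-14830892/299 + 8*(-1)*(1 + 2*(-1)))² = (-14830892/299 + 8*(-1)*(1 - 2))² = (-14830892/299 + 8*(-1)*(-1))² = (-14830892/299 + 8)² = (-14828500/299)² = 219884412250000/89401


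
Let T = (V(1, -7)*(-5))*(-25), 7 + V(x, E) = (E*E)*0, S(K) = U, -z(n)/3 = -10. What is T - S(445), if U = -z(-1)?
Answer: -845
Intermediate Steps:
z(n) = 30 (z(n) = -3*(-10) = 30)
U = -30 (U = -1*30 = -30)
S(K) = -30
V(x, E) = -7 (V(x, E) = -7 + (E*E)*0 = -7 + E²*0 = -7 + 0 = -7)
T = -875 (T = -7*(-5)*(-25) = 35*(-25) = -875)
T - S(445) = -875 - 1*(-30) = -875 + 30 = -845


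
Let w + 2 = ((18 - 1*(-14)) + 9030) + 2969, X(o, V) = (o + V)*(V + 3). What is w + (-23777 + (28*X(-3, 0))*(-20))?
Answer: -6708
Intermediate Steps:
X(o, V) = (3 + V)*(V + o) (X(o, V) = (V + o)*(3 + V) = (3 + V)*(V + o))
w = 12029 (w = -2 + (((18 - 1*(-14)) + 9030) + 2969) = -2 + (((18 + 14) + 9030) + 2969) = -2 + ((32 + 9030) + 2969) = -2 + (9062 + 2969) = -2 + 12031 = 12029)
w + (-23777 + (28*X(-3, 0))*(-20)) = 12029 + (-23777 + (28*(0² + 3*0 + 3*(-3) + 0*(-3)))*(-20)) = 12029 + (-23777 + (28*(0 + 0 - 9 + 0))*(-20)) = 12029 + (-23777 + (28*(-9))*(-20)) = 12029 + (-23777 - 252*(-20)) = 12029 + (-23777 + 5040) = 12029 - 18737 = -6708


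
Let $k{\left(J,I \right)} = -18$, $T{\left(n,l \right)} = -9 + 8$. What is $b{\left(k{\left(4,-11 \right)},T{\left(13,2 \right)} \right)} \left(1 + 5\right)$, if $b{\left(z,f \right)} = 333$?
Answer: $1998$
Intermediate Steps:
$T{\left(n,l \right)} = -1$
$b{\left(k{\left(4,-11 \right)},T{\left(13,2 \right)} \right)} \left(1 + 5\right) = 333 \left(1 + 5\right) = 333 \cdot 6 = 1998$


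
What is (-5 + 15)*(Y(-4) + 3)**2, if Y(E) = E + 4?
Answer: 90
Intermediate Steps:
Y(E) = 4 + E
(-5 + 15)*(Y(-4) + 3)**2 = (-5 + 15)*((4 - 4) + 3)**2 = 10*(0 + 3)**2 = 10*3**2 = 10*9 = 90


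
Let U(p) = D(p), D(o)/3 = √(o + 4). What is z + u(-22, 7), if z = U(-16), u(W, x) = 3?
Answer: 3 + 6*I*√3 ≈ 3.0 + 10.392*I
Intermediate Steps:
D(o) = 3*√(4 + o) (D(o) = 3*√(o + 4) = 3*√(4 + o))
U(p) = 3*√(4 + p)
z = 6*I*√3 (z = 3*√(4 - 16) = 3*√(-12) = 3*(2*I*√3) = 6*I*√3 ≈ 10.392*I)
z + u(-22, 7) = 6*I*√3 + 3 = 3 + 6*I*√3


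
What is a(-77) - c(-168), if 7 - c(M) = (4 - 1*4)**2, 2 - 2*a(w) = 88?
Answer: -50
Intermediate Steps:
a(w) = -43 (a(w) = 1 - 1/2*88 = 1 - 44 = -43)
c(M) = 7 (c(M) = 7 - (4 - 1*4)**2 = 7 - (4 - 4)**2 = 7 - 1*0**2 = 7 - 1*0 = 7 + 0 = 7)
a(-77) - c(-168) = -43 - 1*7 = -43 - 7 = -50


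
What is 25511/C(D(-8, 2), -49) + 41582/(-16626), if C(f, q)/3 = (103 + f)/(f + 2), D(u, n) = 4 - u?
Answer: 58075457/56235 ≈ 1032.7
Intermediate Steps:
C(f, q) = 3*(103 + f)/(2 + f) (C(f, q) = 3*((103 + f)/(f + 2)) = 3*((103 + f)/(2 + f)) = 3*(103 + f)/(2 + f))
25511/C(D(-8, 2), -49) + 41582/(-16626) = 25511/((3*(103 + (4 - 1*(-8)))/(2 + (4 - 1*(-8))))) + 41582/(-16626) = 25511/((3*(103 + (4 + 8))/(2 + (4 + 8)))) + 41582*(-1/16626) = 25511/((3*(103 + 12)/(2 + 12))) - 1223/489 = 25511/((3*115/14)) - 1223/489 = 25511/((3*(1/14)*115)) - 1223/489 = 25511/(345/14) - 1223/489 = 25511*(14/345) - 1223/489 = 357154/345 - 1223/489 = 58075457/56235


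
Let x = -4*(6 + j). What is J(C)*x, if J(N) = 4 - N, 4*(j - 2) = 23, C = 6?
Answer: 110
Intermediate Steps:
j = 31/4 (j = 2 + (¼)*23 = 2 + 23/4 = 31/4 ≈ 7.7500)
x = -55 (x = -4*(6 + 31/4) = -4*55/4 = -55)
J(C)*x = (4 - 1*6)*(-55) = (4 - 6)*(-55) = -2*(-55) = 110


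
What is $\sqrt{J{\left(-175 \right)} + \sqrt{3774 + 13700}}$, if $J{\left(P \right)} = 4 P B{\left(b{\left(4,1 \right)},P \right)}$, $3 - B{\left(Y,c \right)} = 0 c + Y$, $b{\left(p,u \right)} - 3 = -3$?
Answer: $\sqrt{-2100 + \sqrt{17474}} \approx 44.36 i$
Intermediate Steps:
$b{\left(p,u \right)} = 0$ ($b{\left(p,u \right)} = 3 - 3 = 0$)
$B{\left(Y,c \right)} = 3 - Y$ ($B{\left(Y,c \right)} = 3 - \left(0 c + Y\right) = 3 - \left(0 + Y\right) = 3 - Y$)
$J{\left(P \right)} = 12 P$ ($J{\left(P \right)} = 4 P \left(3 - 0\right) = 4 P \left(3 + 0\right) = 4 P 3 = 12 P$)
$\sqrt{J{\left(-175 \right)} + \sqrt{3774 + 13700}} = \sqrt{12 \left(-175\right) + \sqrt{3774 + 13700}} = \sqrt{-2100 + \sqrt{17474}}$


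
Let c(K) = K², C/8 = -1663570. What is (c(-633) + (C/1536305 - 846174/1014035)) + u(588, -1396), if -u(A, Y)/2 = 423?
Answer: 124577487163525471/311573408135 ≈ 3.9983e+5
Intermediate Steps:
C = -13308560 (C = 8*(-1663570) = -13308560)
u(A, Y) = -846 (u(A, Y) = -2*423 = -846)
(c(-633) + (C/1536305 - 846174/1014035)) + u(588, -1396) = ((-633)² + (-13308560/1536305 - 846174/1014035)) - 846 = (400689 + (-13308560*1/1536305 - 846174*1/1014035)) - 846 = (400689 + (-2661712/307261 - 846174/1014035)) - 846 = (400689 - 2959065397334/311573408135) - 846 = 124841078266807681/311573408135 - 846 = 124577487163525471/311573408135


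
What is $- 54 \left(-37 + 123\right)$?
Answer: $-4644$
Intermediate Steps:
$- 54 \left(-37 + 123\right) = \left(-54\right) 86 = -4644$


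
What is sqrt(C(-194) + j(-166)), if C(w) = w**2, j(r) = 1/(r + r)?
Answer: sqrt(1037097533)/166 ≈ 194.00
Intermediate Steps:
j(r) = 1/(2*r)
sqrt(C(-194) + j(-166)) = sqrt((-194)**2 + (1/2)/(-166)) = sqrt(37636 + (1/2)*(-1/166)) = sqrt(37636 - 1/332) = sqrt(12495151/332) = sqrt(1037097533)/166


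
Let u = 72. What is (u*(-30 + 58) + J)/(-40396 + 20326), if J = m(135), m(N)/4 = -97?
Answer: -814/10035 ≈ -0.081116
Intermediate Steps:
m(N) = -388 (m(N) = 4*(-97) = -388)
J = -388
(u*(-30 + 58) + J)/(-40396 + 20326) = (72*(-30 + 58) - 388)/(-40396 + 20326) = (72*28 - 388)/(-20070) = (2016 - 388)*(-1/20070) = 1628*(-1/20070) = -814/10035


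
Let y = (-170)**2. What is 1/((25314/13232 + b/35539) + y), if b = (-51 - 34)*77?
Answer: 33589432/970792658429 ≈ 3.4600e-5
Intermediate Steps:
y = 28900
b = -6545 (b = -85*77 = -6545)
1/((25314/13232 + b/35539) + y) = 1/((25314/13232 - 6545/35539) + 28900) = 1/((25314*(1/13232) - 6545*1/35539) + 28900) = 1/((12657/6616 - 935/5077) + 28900) = 1/(58073629/33589432 + 28900) = 1/(970792658429/33589432) = 33589432/970792658429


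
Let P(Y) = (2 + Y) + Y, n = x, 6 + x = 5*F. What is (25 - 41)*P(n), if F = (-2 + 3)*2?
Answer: -160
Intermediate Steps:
F = 2 (F = 1*2 = 2)
x = 4 (x = -6 + 5*2 = -6 + 10 = 4)
n = 4
P(Y) = 2 + 2*Y
(25 - 41)*P(n) = (25 - 41)*(2 + 2*4) = -16*(2 + 8) = -16*10 = -160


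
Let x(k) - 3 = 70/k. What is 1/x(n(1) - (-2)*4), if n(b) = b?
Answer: 9/97 ≈ 0.092783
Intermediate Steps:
x(k) = 3 + 70/k
1/x(n(1) - (-2)*4) = 1/(3 + 70/(1 - (-2)*4)) = 1/(3 + 70/(1 - 2*(-4))) = 1/(3 + 70/(1 + 8)) = 1/(3 + 70/9) = 1/(97/9) = 9/97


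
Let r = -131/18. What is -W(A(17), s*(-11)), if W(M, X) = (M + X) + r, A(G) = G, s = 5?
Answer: 815/18 ≈ 45.278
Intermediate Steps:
r = -131/18 (r = -131*1/18 = -131/18 ≈ -7.2778)
W(M, X) = -131/18 + M + X (W(M, X) = (M + X) - 131/18 = -131/18 + M + X)
-W(A(17), s*(-11)) = -(-131/18 + 17 + 5*(-11)) = -(-131/18 + 17 - 55) = -1*(-815/18) = 815/18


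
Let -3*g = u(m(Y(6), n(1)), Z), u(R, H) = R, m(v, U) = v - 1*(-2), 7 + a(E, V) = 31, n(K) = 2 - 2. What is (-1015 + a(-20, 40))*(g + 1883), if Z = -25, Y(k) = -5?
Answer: -1867044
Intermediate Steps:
n(K) = 0
a(E, V) = 24 (a(E, V) = -7 + 31 = 24)
m(v, U) = 2 + v (m(v, U) = v + 2 = 2 + v)
g = 1 (g = -(2 - 5)/3 = -⅓*(-3) = 1)
(-1015 + a(-20, 40))*(g + 1883) = (-1015 + 24)*(1 + 1883) = -991*1884 = -1867044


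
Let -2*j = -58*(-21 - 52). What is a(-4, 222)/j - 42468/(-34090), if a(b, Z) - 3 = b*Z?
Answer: 60037203/36084265 ≈ 1.6638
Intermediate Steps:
a(b, Z) = 3 + Z*b (a(b, Z) = 3 + b*Z = 3 + Z*b)
j = -2117 (j = -(-29)*(-21 - 52) = -(-29)*(-73) = -½*4234 = -2117)
a(-4, 222)/j - 42468/(-34090) = (3 + 222*(-4))/(-2117) - 42468/(-34090) = (3 - 888)*(-1/2117) - 42468*(-1/34090) = -885*(-1/2117) + 21234/17045 = 885/2117 + 21234/17045 = 60037203/36084265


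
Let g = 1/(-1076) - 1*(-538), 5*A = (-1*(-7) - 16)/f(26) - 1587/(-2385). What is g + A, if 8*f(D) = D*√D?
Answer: 2301645029/4277100 - 18*√26/845 ≈ 538.02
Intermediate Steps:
f(D) = D^(3/2)/8 (f(D) = (D*√D)/8 = D^(3/2)/8)
A = 529/3975 - 18*√26/845 (A = ((-1*(-7) - 16)/((26^(3/2)/8)) - 1587/(-2385))/5 = ((7 - 16)/(((26*√26)/8)) - 1587*(-1/2385))/5 = (-9*2*√26/169 + 529/795)/5 = (-18*√26/169 + 529/795)/5 = (529/795 - 18*√26/169)/5 = 529/3975 - 18*√26/845 ≈ 0.024464)
g = 578887/1076 (g = -1/1076 + 538 = 578887/1076 ≈ 538.00)
g + A = 578887/1076 + (529/3975 - 18*√26/845) = 2301645029/4277100 - 18*√26/845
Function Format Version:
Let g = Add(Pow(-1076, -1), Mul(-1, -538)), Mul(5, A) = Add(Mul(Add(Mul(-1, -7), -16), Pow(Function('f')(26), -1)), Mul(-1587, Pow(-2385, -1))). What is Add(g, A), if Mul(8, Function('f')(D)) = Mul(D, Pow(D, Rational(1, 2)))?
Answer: Add(Rational(2301645029, 4277100), Mul(Rational(-18, 845), Pow(26, Rational(1, 2)))) ≈ 538.02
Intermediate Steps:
Function('f')(D) = Mul(Rational(1, 8), Pow(D, Rational(3, 2))) (Function('f')(D) = Mul(Rational(1, 8), Mul(D, Pow(D, Rational(1, 2)))) = Mul(Rational(1, 8), Pow(D, Rational(3, 2))))
A = Add(Rational(529, 3975), Mul(Rational(-18, 845), Pow(26, Rational(1, 2)))) (A = Mul(Rational(1, 5), Add(Mul(Add(Mul(-1, -7), -16), Pow(Mul(Rational(1, 8), Pow(26, Rational(3, 2))), -1)), Mul(-1587, Pow(-2385, -1)))) = Mul(Rational(1, 5), Add(Mul(Add(7, -16), Pow(Mul(Rational(1, 8), Mul(26, Pow(26, Rational(1, 2)))), -1)), Mul(-1587, Rational(-1, 2385)))) = Mul(Rational(1, 5), Add(Mul(-9, Pow(Mul(Rational(13, 4), Pow(26, Rational(1, 2))), -1)), Rational(529, 795))) = Mul(Rational(1, 5), Add(Mul(-9, Mul(Rational(2, 169), Pow(26, Rational(1, 2)))), Rational(529, 795))) = Mul(Rational(1, 5), Add(Mul(Rational(-18, 169), Pow(26, Rational(1, 2))), Rational(529, 795))) = Mul(Rational(1, 5), Add(Rational(529, 795), Mul(Rational(-18, 169), Pow(26, Rational(1, 2))))) = Add(Rational(529, 3975), Mul(Rational(-18, 845), Pow(26, Rational(1, 2)))) ≈ 0.024464)
g = Rational(578887, 1076) (g = Add(Rational(-1, 1076), 538) = Rational(578887, 1076) ≈ 538.00)
Add(g, A) = Add(Rational(578887, 1076), Add(Rational(529, 3975), Mul(Rational(-18, 845), Pow(26, Rational(1, 2))))) = Add(Rational(2301645029, 4277100), Mul(Rational(-18, 845), Pow(26, Rational(1, 2))))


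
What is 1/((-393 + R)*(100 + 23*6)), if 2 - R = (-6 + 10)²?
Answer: -1/96866 ≈ -1.0324e-5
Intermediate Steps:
R = -14 (R = 2 - (-6 + 10)² = 2 - 1*4² = 2 - 1*16 = 2 - 16 = -14)
1/((-393 + R)*(100 + 23*6)) = 1/((-393 - 14)*(100 + 23*6)) = 1/(-407*(100 + 138)) = 1/(-407*238) = 1/(-96866) = -1/96866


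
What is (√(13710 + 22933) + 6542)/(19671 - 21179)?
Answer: -3271/754 - √36643/1508 ≈ -4.4651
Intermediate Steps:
(√(13710 + 22933) + 6542)/(19671 - 21179) = (√36643 + 6542)/(-1508) = (6542 + √36643)*(-1/1508) = -3271/754 - √36643/1508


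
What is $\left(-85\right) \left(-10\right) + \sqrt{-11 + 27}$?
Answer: $854$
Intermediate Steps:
$\left(-85\right) \left(-10\right) + \sqrt{-11 + 27} = 850 + \sqrt{16} = 850 + 4 = 854$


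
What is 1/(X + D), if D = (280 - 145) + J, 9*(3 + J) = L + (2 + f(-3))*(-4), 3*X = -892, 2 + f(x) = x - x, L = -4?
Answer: -9/1492 ≈ -0.0060322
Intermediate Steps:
f(x) = -2 (f(x) = -2 + (x - x) = -2 + 0 = -2)
X = -892/3 (X = (⅓)*(-892) = -892/3 ≈ -297.33)
J = -31/9 (J = -3 + (-4 + (2 - 2)*(-4))/9 = -3 + (-4 + 0*(-4))/9 = -3 + (-4 + 0)/9 = -3 + (⅑)*(-4) = -3 - 4/9 = -31/9 ≈ -3.4444)
D = 1184/9 (D = (280 - 145) - 31/9 = 135 - 31/9 = 1184/9 ≈ 131.56)
1/(X + D) = 1/(-892/3 + 1184/9) = 1/(-1492/9) = -9/1492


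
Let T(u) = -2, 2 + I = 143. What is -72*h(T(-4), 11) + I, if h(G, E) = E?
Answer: -651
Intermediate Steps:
I = 141 (I = -2 + 143 = 141)
-72*h(T(-4), 11) + I = -72*11 + 141 = -792 + 141 = -651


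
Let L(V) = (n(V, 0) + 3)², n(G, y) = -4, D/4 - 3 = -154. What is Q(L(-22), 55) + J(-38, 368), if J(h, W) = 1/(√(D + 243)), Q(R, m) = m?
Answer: 55 - I/19 ≈ 55.0 - 0.052632*I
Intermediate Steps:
D = -604 (D = 12 + 4*(-154) = 12 - 616 = -604)
L(V) = 1 (L(V) = (-4 + 3)² = (-1)² = 1)
J(h, W) = -I/19 (J(h, W) = 1/(√(-604 + 243)) = 1/(√(-361)) = 1/(19*I) = -I/19)
Q(L(-22), 55) + J(-38, 368) = 55 - I/19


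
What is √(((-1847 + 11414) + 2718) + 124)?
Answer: √12409 ≈ 111.40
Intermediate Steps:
√(((-1847 + 11414) + 2718) + 124) = √((9567 + 2718) + 124) = √(12285 + 124) = √12409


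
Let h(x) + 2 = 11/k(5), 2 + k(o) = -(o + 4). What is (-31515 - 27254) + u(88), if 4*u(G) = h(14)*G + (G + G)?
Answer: -58791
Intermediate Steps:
k(o) = -6 - o (k(o) = -2 - (o + 4) = -2 - (4 + o) = -2 + (-4 - o) = -6 - o)
h(x) = -3 (h(x) = -2 + 11/(-6 - 1*5) = -2 + 11/(-6 - 5) = -2 + 11/(-11) = -2 + 11*(-1/11) = -2 - 1 = -3)
u(G) = -G/4 (u(G) = (-3*G + (G + G))/4 = (-3*G + 2*G)/4 = (-G)/4 = -G/4)
(-31515 - 27254) + u(88) = (-31515 - 27254) - 1/4*88 = -58769 - 22 = -58791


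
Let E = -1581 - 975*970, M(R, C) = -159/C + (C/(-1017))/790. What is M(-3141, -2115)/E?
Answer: -979397/11924121610170 ≈ -8.2136e-8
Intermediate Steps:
M(R, C) = -159/C - C/803430 (M(R, C) = -159/C + (C*(-1/1017))*(1/790) = -159/C - C/1017*(1/790) = -159/C - C/803430)
E = -947331 (E = -1581 - 945750 = -947331)
M(-3141, -2115)/E = (-159/(-2115) - 1/803430*(-2115))/(-947331) = (-159*(-1/2115) + 47/17854)*(-1/947331) = (53/705 + 47/17854)*(-1/947331) = (979397/12587070)*(-1/947331) = -979397/11924121610170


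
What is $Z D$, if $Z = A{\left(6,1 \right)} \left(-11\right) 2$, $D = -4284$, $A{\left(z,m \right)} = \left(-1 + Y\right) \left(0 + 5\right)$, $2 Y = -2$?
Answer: $-942480$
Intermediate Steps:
$Y = -1$ ($Y = \frac{1}{2} \left(-2\right) = -1$)
$A{\left(z,m \right)} = -10$ ($A{\left(z,m \right)} = \left(-1 - 1\right) \left(0 + 5\right) = \left(-2\right) 5 = -10$)
$Z = 220$ ($Z = \left(-10\right) \left(-11\right) 2 = 110 \cdot 2 = 220$)
$Z D = 220 \left(-4284\right) = -942480$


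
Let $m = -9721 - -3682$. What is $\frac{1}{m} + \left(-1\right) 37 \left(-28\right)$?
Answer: $\frac{6256403}{6039} \approx 1036.0$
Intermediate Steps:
$m = -6039$ ($m = -9721 + 3682 = -6039$)
$\frac{1}{m} + \left(-1\right) 37 \left(-28\right) = \frac{1}{-6039} + \left(-1\right) 37 \left(-28\right) = - \frac{1}{6039} - -1036 = - \frac{1}{6039} + 1036 = \frac{6256403}{6039}$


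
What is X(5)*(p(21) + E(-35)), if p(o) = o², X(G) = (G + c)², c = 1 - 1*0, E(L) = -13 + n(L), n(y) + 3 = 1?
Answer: 15336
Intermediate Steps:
n(y) = -2 (n(y) = -3 + 1 = -2)
E(L) = -15 (E(L) = -13 - 2 = -15)
c = 1 (c = 1 + 0 = 1)
X(G) = (1 + G)² (X(G) = (G + 1)² = (1 + G)²)
X(5)*(p(21) + E(-35)) = (1 + 5)²*(21² - 15) = 6²*(441 - 15) = 36*426 = 15336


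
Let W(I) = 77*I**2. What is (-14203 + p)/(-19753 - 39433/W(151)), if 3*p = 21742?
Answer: 36635711959/104039781642 ≈ 0.35213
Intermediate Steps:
p = 21742/3 (p = (1/3)*21742 = 21742/3 ≈ 7247.3)
(-14203 + p)/(-19753 - 39433/W(151)) = (-14203 + 21742/3)/(-19753 - 39433/(77*151**2)) = -20867/(3*(-19753 - 39433/(77*22801))) = -20867/(3*(-19753 - 39433/1755677)) = -20867/(3*(-34679927214/1755677)) = -20867/3*(-1755677/34679927214) = 36635711959/104039781642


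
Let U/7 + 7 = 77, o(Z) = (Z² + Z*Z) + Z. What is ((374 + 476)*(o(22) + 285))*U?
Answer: 531037500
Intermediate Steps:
o(Z) = Z + 2*Z² (o(Z) = (Z² + Z²) + Z = 2*Z² + Z = Z + 2*Z²)
U = 490 (U = -49 + 7*77 = -49 + 539 = 490)
((374 + 476)*(o(22) + 285))*U = ((374 + 476)*(22*(1 + 2*22) + 285))*490 = (850*(22*(1 + 44) + 285))*490 = (850*(22*45 + 285))*490 = (850*(990 + 285))*490 = (850*1275)*490 = 1083750*490 = 531037500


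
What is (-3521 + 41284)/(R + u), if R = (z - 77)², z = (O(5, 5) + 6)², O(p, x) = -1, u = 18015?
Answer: 37763/20719 ≈ 1.8226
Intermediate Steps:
z = 25 (z = (-1 + 6)² = 5² = 25)
R = 2704 (R = (25 - 77)² = (-52)² = 2704)
(-3521 + 41284)/(R + u) = (-3521 + 41284)/(2704 + 18015) = 37763/20719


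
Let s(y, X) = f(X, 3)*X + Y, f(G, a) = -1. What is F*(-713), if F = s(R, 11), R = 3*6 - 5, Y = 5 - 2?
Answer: 5704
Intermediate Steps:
Y = 3
R = 13 (R = 18 - 5 = 13)
s(y, X) = 3 - X (s(y, X) = -X + 3 = 3 - X)
F = -8 (F = 3 - 1*11 = 3 - 11 = -8)
F*(-713) = -8*(-713) = 5704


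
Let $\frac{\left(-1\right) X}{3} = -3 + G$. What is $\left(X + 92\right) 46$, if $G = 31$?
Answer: $368$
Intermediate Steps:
$X = -84$ ($X = - 3 \left(-3 + 31\right) = \left(-3\right) 28 = -84$)
$\left(X + 92\right) 46 = \left(-84 + 92\right) 46 = 8 \cdot 46 = 368$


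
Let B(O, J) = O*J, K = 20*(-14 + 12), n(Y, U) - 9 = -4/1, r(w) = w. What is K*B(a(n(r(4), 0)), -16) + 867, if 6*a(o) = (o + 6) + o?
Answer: 7721/3 ≈ 2573.7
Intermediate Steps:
n(Y, U) = 5 (n(Y, U) = 9 - 4/1 = 9 - 4*1 = 9 - 4 = 5)
a(o) = 1 + o/3 (a(o) = ((o + 6) + o)/6 = ((6 + o) + o)/6 = (6 + 2*o)/6 = 1 + o/3)
K = -40 (K = 20*(-2) = -40)
B(O, J) = J*O
K*B(a(n(r(4), 0)), -16) + 867 = -(-640)*(1 + (1/3)*5) + 867 = -(-640)*(1 + 5/3) + 867 = -(-640)*8/3 + 867 = -40*(-128/3) + 867 = 5120/3 + 867 = 7721/3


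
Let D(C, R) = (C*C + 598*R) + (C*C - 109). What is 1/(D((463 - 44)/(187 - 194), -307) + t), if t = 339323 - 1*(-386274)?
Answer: 49/26904320 ≈ 1.8213e-6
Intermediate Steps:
t = 725597 (t = 339323 + 386274 = 725597)
D(C, R) = -109 + 2*C² + 598*R (D(C, R) = (C² + 598*R) + (C² - 109) = (C² + 598*R) + (-109 + C²) = -109 + 2*C² + 598*R)
1/(D((463 - 44)/(187 - 194), -307) + t) = 1/((-109 + 2*((463 - 44)/(187 - 194))² + 598*(-307)) + 725597) = 1/((-109 + 2*(419/(-7))² - 183586) + 725597) = 1/((-109 + 2*(419*(-⅐))² - 183586) + 725597) = 1/((-109 + 2*(-419/7)² - 183586) + 725597) = 1/((-109 + 2*(175561/49) - 183586) + 725597) = 1/((-109 + 351122/49 - 183586) + 725597) = 1/(-8649933/49 + 725597) = 1/(26904320/49) = 49/26904320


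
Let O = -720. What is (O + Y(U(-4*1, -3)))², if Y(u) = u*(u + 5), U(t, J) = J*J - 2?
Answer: 404496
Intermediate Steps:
U(t, J) = -2 + J² (U(t, J) = J² - 2 = -2 + J²)
Y(u) = u*(5 + u)
(O + Y(U(-4*1, -3)))² = (-720 + (-2 + (-3)²)*(5 + (-2 + (-3)²)))² = (-720 + (-2 + 9)*(5 + (-2 + 9)))² = (-720 + 7*(5 + 7))² = (-720 + 7*12)² = (-720 + 84)² = (-636)² = 404496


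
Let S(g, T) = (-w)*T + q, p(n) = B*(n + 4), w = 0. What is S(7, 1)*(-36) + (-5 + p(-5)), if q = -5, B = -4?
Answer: 179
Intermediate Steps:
p(n) = -16 - 4*n (p(n) = -4*(n + 4) = -4*(4 + n) = -16 - 4*n)
S(g, T) = -5 (S(g, T) = (-1*0)*T - 5 = 0*T - 5 = 0 - 5 = -5)
S(7, 1)*(-36) + (-5 + p(-5)) = -5*(-36) + (-5 + (-16 - 4*(-5))) = 180 + (-5 + (-16 + 20)) = 180 + (-5 + 4) = 180 - 1 = 179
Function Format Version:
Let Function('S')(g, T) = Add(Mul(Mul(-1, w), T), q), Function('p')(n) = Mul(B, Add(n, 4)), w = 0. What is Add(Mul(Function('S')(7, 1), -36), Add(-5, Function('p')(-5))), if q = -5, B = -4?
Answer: 179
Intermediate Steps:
Function('p')(n) = Add(-16, Mul(-4, n)) (Function('p')(n) = Mul(-4, Add(n, 4)) = Mul(-4, Add(4, n)) = Add(-16, Mul(-4, n)))
Function('S')(g, T) = -5 (Function('S')(g, T) = Add(Mul(Mul(-1, 0), T), -5) = Add(Mul(0, T), -5) = Add(0, -5) = -5)
Add(Mul(Function('S')(7, 1), -36), Add(-5, Function('p')(-5))) = Add(Mul(-5, -36), Add(-5, Add(-16, Mul(-4, -5)))) = Add(180, Add(-5, Add(-16, 20))) = Add(180, Add(-5, 4)) = Add(180, -1) = 179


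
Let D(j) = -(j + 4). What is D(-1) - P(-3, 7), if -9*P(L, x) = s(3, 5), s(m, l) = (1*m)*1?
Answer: -8/3 ≈ -2.6667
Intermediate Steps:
s(m, l) = m (s(m, l) = m*1 = m)
P(L, x) = -⅓ (P(L, x) = -⅑*3 = -⅓)
D(j) = -4 - j (D(j) = -(4 + j) = -4 - j)
D(-1) - P(-3, 7) = (-4 - 1*(-1)) - 1*(-⅓) = (-4 + 1) + ⅓ = -3 + ⅓ = -8/3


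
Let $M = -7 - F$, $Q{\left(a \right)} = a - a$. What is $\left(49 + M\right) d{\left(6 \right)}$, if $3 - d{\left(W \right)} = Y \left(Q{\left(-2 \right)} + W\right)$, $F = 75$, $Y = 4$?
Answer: $693$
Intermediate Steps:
$Q{\left(a \right)} = 0$
$d{\left(W \right)} = 3 - 4 W$ ($d{\left(W \right)} = 3 - 4 \left(0 + W\right) = 3 - 4 W$)
$M = -82$ ($M = -7 - 75 = -82$)
$\left(49 + M\right) d{\left(6 \right)} = \left(49 - 82\right) \left(3 - 24\right) = - 33 \left(3 - 24\right) = \left(-33\right) \left(-21\right) = 693$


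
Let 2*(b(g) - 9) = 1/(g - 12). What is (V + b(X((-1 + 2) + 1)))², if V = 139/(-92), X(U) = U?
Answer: 2927521/52900 ≈ 55.341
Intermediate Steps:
b(g) = 9 + 1/(2*(-12 + g)) (b(g) = 9 + 1/(2*(g - 12)) = 9 + 1/(2*(-12 + g)))
V = -139/92 (V = 139*(-1/92) = -139/92 ≈ -1.5109)
(V + b(X((-1 + 2) + 1)))² = (-139/92 + (-215 + 18*((-1 + 2) + 1))/(2*(-12 + ((-1 + 2) + 1))))² = (-139/92 + (-215 + 18*(1 + 1))/(2*(-12 + (1 + 1))))² = (-139/92 + (-215 + 18*2)/(2*(-12 + 2)))² = (-139/92 + (½)*(-215 + 36)/(-10))² = (-139/92 + (½)*(-⅒)*(-179))² = (-139/92 + 179/20)² = (1711/230)² = 2927521/52900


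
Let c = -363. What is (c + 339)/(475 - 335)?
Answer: -6/35 ≈ -0.17143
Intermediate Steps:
(c + 339)/(475 - 335) = (-363 + 339)/(475 - 335) = -24/140 = -24*1/140 = -6/35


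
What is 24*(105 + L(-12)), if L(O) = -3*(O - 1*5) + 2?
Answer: 3792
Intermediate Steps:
L(O) = 17 - 3*O (L(O) = -3*(O - 5) + 2 = -3*(-5 + O) + 2 = (15 - 3*O) + 2 = 17 - 3*O)
24*(105 + L(-12)) = 24*(105 + (17 - 3*(-12))) = 24*(105 + (17 + 36)) = 24*(105 + 53) = 24*158 = 3792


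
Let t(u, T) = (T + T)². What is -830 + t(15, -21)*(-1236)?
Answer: -2181134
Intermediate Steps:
t(u, T) = 4*T² (t(u, T) = (2*T)² = 4*T²)
-830 + t(15, -21)*(-1236) = -830 + (4*(-21)²)*(-1236) = -830 + (4*441)*(-1236) = -830 + 1764*(-1236) = -830 - 2180304 = -2181134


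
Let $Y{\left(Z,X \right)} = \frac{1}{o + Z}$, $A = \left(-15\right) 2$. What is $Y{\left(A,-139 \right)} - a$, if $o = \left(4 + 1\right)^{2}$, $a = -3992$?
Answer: $\frac{19959}{5} \approx 3991.8$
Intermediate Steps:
$o = 25$ ($o = 5^{2} = 25$)
$A = -30$
$Y{\left(Z,X \right)} = \frac{1}{25 + Z}$
$Y{\left(A,-139 \right)} - a = \frac{1}{25 - 30} - -3992 = \frac{1}{-5} + 3992 = - \frac{1}{5} + 3992 = \frac{19959}{5}$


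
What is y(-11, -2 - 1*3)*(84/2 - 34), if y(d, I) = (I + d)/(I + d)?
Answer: 8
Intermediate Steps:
y(d, I) = 1
y(-11, -2 - 1*3)*(84/2 - 34) = 1*(84/2 - 34) = 1*(84*(1/2) - 34) = 1*(42 - 34) = 1*8 = 8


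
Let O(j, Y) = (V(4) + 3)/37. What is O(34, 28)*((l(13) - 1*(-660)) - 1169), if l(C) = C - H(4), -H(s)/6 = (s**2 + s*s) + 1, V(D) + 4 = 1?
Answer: 0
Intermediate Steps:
V(D) = -3 (V(D) = -4 + 1 = -3)
H(s) = -6 - 12*s**2 (H(s) = -6*((s**2 + s*s) + 1) = -6*((s**2 + s**2) + 1) = -6*(2*s**2 + 1) = -6*(1 + 2*s**2) = -6 - 12*s**2)
l(C) = 198 + C (l(C) = C - (-6 - 12*4**2) = C - (-6 - 12*16) = C - (-6 - 192) = C - 1*(-198) = C + 198 = 198 + C)
O(j, Y) = 0 (O(j, Y) = (-3 + 3)/37 = 0*(1/37) = 0)
O(34, 28)*((l(13) - 1*(-660)) - 1169) = 0*(((198 + 13) - 1*(-660)) - 1169) = 0*((211 + 660) - 1169) = 0*(871 - 1169) = 0*(-298) = 0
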